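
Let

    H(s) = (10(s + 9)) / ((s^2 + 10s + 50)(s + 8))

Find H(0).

At s = 0 each factor (s + a) contributes a and each (s^2 + bs + c) contributes c.
H(0) = 10·(9) / ((50) · (8)) = 90/400 = 9/40.

H(0) = 9/40 ≈ 0.2250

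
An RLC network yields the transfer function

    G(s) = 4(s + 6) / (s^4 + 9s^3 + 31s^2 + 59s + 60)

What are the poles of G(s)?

The poles are the roots of the denominator s^4 + 9s^3 + 31s^2 + 59s + 60 = 0.
Trying s = -3: the polynomial evaluates to 0, so (s + 3) is a factor.
Dividing out leaves s^3 + 6s^2 + 13s + 20 = 0.
This factors further as (s^2 + 2s + 5)(s + 4) = 0.

s = -1 + 2j, -1 - 2j, -3, -4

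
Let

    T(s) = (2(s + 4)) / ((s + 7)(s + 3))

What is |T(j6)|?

Substitute s = j6: numerator = 8 + j12, denominator = -15 + j60.
|T(j6)| = |8 + j12| / |-15 + j60| = 14.422 / 61.847 ≈ 0.2332.

|T(j6)| ≈ 0.2332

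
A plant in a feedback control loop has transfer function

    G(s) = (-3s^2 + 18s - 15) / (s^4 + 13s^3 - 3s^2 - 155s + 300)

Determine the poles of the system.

s = 2 ± j, -5, -12

The poles are the roots of the denominator s^4 + 13s^3 - 3s^2 - 155s + 300 = 0.
Trying s = -5: the polynomial evaluates to 0, so (s + 5) is a factor.
Dividing out leaves s^3 + 8s^2 - 43s + 60 = 0.
This factors further as (s^2 - 4s + 5)(s + 12) = 0.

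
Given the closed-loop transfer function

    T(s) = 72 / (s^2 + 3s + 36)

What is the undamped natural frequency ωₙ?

ωₙ = 6 rad/s

Compare the denominator to the standard form s^2 + 2ζωₙs + ωₙ².
ωₙ² = 36, so ωₙ = 6 rad/s.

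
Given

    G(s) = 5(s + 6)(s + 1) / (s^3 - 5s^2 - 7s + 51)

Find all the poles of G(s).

The poles are the roots of the denominator s^3 - 5s^2 - 7s + 51 = 0.
Trying s = -3: the polynomial evaluates to 0, so (s + 3) is a factor.
Dividing out leaves s^2 - 8s + 17 = 0.
The quadratic formula then gives s = 4 ± 1j.

s = 4 + j, 4 - j, -3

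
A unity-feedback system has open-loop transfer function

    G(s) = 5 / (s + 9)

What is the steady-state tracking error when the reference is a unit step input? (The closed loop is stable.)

e_ss = 0.6429

G(s) has no poles at the origin.
This is a Type 0 system. Kp = lim_{s→0} G(s) = 5/9.
e_ss = 1/(1 + Kp) = 1/(1 + 5/9) = 9/14 ≈ 0.6429.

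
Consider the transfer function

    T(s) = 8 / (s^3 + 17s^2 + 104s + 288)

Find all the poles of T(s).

The poles are the roots of the denominator s^3 + 17s^2 + 104s + 288 = 0.
Trying s = -9: the polynomial evaluates to 0, so (s + 9) is a factor.
Dividing out leaves s^2 + 8s + 32 = 0.
The quadratic formula then gives s = -4 ± 4j.

s = -9, -4 + 4j, -4 - 4j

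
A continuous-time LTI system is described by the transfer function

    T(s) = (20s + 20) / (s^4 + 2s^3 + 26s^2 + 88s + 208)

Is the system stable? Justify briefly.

The denominator s^4 + 2s^3 + 26s^2 + 88s + 208 factors as (s^2 + 4s + 8)(s^2 - 2s + 26), giving poles at s = -2 ± 2j, 1 ± 5j.
Since the pole(s) at s = 1 ± 5j lie in the right half-plane, the system is unstable.

unstable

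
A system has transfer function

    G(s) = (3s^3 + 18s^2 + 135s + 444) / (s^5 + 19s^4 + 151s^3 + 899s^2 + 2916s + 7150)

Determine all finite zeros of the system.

s = -1 ± 6j, -4

Set the numerator to zero: 3s^3 + 18s^2 + 135s + 444 = 0, i.e. 3·(s^3 + 6s^2 + 45s + 148) = 0.
Factoring: (s^2 + 2s + 37)(s + 4) = 0.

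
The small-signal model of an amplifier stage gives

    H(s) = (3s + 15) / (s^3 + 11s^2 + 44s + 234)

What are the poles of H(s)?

s = -1 ± 5j, -9

The poles are the roots of the denominator s^3 + 11s^2 + 44s + 234 = 0.
Trying s = -9: the polynomial evaluates to 0, so (s + 9) is a factor.
Dividing out leaves s^2 + 2s + 26 = 0.
The quadratic formula then gives s = -1 ± 5j.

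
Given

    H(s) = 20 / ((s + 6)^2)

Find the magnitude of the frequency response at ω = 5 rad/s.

Substitute s = j5: numerator = 20, denominator = 11 + j60.
|H(j5)| = |20| / |11 + j60| = 20 / 61 ≈ 0.3279.

|H(j5)| ≈ 0.3279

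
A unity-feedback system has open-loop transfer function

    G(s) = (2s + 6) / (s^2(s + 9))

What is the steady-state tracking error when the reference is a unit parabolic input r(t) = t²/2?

e_ss = 1.500

G(s) has 2 poles at the origin.
This is a Type 2 system. Ka = lim_{s→0} s^2·G(s) = 6/9 = 2/3.
e_ss = 1/Ka = 1/(2/3) = 3/2 ≈ 1.500.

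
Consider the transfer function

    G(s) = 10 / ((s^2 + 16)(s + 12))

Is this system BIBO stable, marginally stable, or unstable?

The poles can be read from the denominator factors: s = 4j, -4j, -12.
Since the simple pole(s) at s = 4j, -4j lie on the jω-axis with none in the right half-plane, the system is marginally stable.

marginally stable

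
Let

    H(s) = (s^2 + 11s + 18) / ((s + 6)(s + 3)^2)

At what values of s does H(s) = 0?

s = -9, -2

Set the numerator to zero: s^2 + 11s + 18 = 0.
Factoring: (s + 9)(s + 2) = 0.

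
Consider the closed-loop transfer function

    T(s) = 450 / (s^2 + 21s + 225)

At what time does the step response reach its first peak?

Comparing s^2 + 21s + 225 to s^2 + 2ζωₙs + ωₙ²: ωₙ = 15 rad/s and ζ = 21/(2·15) = 0.7.
ζωₙ = 21/2 = 10.5, so ω_d = ωₙ√(1−ζ²) = √(ωₙ² − (ζωₙ)²) = √(225 − 10.5²) = √114.75 ≈ 10.71 rad/s.
t_p = π/ω_d = π/10.71 ≈ 0.2933 s.

t_p ≈ 0.2933 s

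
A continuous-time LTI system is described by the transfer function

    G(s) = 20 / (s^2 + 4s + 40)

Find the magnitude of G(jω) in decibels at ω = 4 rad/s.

|G(j4)|_dB ≈ -3.18 dB

Substitute s = j4: numerator = 20, denominator = 24 + j16.
|G(j4)| = |20| / |24 + j16| = 20 / 28.844 ≈ 0.6934.
In decibels: 20·log₁₀(0.6934) ≈ -3.18 dB.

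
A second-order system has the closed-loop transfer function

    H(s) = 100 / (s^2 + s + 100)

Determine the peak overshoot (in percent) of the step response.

Comparing s^2 + s + 100 to s^2 + 2ζωₙs + ωₙ²: ωₙ = 10 rad/s and ζ = 1/(2·10) = 0.05.
%OS = 100·exp(−πζ/√(1−ζ²)) = 100·exp(−π·0.05/√(1−0.05²)) ≈ 85.4%.

%OS ≈ 85.4%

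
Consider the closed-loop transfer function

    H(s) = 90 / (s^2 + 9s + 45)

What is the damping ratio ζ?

Compare the denominator to the standard form s^2 + 2ζωₙs + ωₙ².
ωₙ² = 45, so ωₙ = √45 ≈ 6.708 rad/s.
2ζωₙ = 9, so ζ = 9/(2·√45) ≈ 0.6708.

ζ ≈ 0.6708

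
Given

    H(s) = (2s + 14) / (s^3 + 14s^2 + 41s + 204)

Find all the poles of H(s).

The poles are the roots of the denominator s^3 + 14s^2 + 41s + 204 = 0.
Trying s = -12: the polynomial evaluates to 0, so (s + 12) is a factor.
Dividing out leaves s^2 + 2s + 17 = 0.
The quadratic formula then gives s = -1 ± 4j.

s = -1 ± 4j, -12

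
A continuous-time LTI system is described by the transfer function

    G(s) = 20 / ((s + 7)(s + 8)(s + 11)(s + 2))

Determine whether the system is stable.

The poles can be read from the denominator factors: s = -7, -8, -11, -2.
Since all poles lie strictly in the left half-plane, the system is stable.

stable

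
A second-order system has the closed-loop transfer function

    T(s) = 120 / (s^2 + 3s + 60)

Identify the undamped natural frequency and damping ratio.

Compare the denominator to the standard form s^2 + 2ζωₙs + ωₙ².
ωₙ² = 60, so ωₙ = √60 ≈ 7.746 rad/s.
2ζωₙ = 3, so ζ = 3/(2·√60) ≈ 0.1936.

ωₙ ≈ 7.746 rad/s, ζ ≈ 0.1936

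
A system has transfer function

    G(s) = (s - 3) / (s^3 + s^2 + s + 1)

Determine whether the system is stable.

marginally stable

The denominator s^3 + s^2 + s + 1 factors as (s^2 + 1)(s + 1), giving poles at s = ±j, -1.
Since the simple pole(s) at s = ±j lie on the jω-axis with none in the right half-plane, the system is marginally stable.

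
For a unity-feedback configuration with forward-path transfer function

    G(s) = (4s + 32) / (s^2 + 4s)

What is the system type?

Type 1

Factor s from the denominator: s^2 + 4s = s·(s + 4).
There is 1 pole at the origin, so the system is Type 1.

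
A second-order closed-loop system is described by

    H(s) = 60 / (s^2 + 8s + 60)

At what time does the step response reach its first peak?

Comparing s^2 + 8s + 60 to s^2 + 2ζωₙs + ωₙ²: ωₙ = √60 ≈ 7.746 rad/s and ζ = 8/(2·√60) ≈ 0.5164.
ζωₙ = 8/2 = 4, so ω_d = ωₙ√(1−ζ²) = √(ωₙ² − (ζωₙ)²) = √(60 − 4²) = √44 ≈ 6.633 rad/s.
t_p = π/ω_d = π/6.633 ≈ 0.4736 s.

t_p ≈ 0.4736 s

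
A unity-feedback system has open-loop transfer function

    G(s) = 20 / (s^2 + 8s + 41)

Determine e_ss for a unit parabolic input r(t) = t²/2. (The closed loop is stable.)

e_ss = ∞

G(s) has no poles at the origin.
This is a Type 0 system; Ka = lim_{s→0} s^2·G(s) = 0, so the steady-state error for a parabola input is infinite.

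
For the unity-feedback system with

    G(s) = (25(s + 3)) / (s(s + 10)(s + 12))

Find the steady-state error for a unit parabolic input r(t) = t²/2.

e_ss = ∞

G(s) has one pole at the origin.
This is a Type 1 system; Ka = lim_{s→0} s^2·G(s) = 0, so the steady-state error for a parabola input is infinite.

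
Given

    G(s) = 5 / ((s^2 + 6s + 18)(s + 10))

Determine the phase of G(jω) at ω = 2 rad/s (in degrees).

At s = j2: numerator = 5, denominator = 116 + j148.
∠G = ∠num − ∠den = 0° − (51.911°) = -51.91°.

∠G(j2) ≈ -51.91°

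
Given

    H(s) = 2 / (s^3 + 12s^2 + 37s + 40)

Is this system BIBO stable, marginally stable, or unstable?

stable

The denominator s^3 + 12s^2 + 37s + 40 factors as (s^2 + 4s + 5)(s + 8), giving poles at s = -2 ± j, -8.
Since all poles lie strictly in the left half-plane, the system is stable.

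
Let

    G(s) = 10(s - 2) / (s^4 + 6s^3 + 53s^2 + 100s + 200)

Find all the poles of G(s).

s = -2 ± 6j, -1 ± 2j

The poles are the roots of the denominator s^4 + 6s^3 + 53s^2 + 100s + 200 = 0.
No real roots exist; factor into two real quadratics: (s^2 + 4s + 40)(s^2 + 2s + 5) = 0.
Each quadratic gives a conjugate pair via the quadratic formula.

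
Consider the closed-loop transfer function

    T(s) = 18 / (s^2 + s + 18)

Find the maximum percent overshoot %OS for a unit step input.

%OS ≈ 68.9%

Comparing s^2 + s + 18 to s^2 + 2ζωₙs + ωₙ²: ωₙ = √18 ≈ 4.243 rad/s and ζ = 1/(2·√18) ≈ 0.1179.
%OS = 100·exp(−πζ/√(1−ζ²)) = 100·exp(−π·0.1179/√(1−0.1179²)) ≈ 68.9%.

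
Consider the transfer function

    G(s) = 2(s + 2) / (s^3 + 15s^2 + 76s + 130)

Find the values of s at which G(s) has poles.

s = -5 ± j, -5

The poles are the roots of the denominator s^3 + 15s^2 + 76s + 130 = 0.
Trying s = -5: the polynomial evaluates to 0, so (s + 5) is a factor.
Dividing out leaves s^2 + 10s + 26 = 0.
The quadratic formula then gives s = -5 ± 1j.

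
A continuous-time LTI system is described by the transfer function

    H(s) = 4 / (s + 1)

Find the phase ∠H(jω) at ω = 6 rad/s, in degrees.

∠H(j6) ≈ -80.54°

At s = j6: numerator = 4, denominator = 1 + j6.
∠H = ∠num − ∠den = 0° − (80.538°) = -80.54°.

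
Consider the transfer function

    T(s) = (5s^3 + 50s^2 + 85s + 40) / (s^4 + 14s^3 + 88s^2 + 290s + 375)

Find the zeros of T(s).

Set the numerator to zero: 5s^3 + 50s^2 + 85s + 40 = 0, i.e. 5·(s^3 + 10s^2 + 17s + 8) = 0.
Factoring: (s + 8)(s + 1)^2 = 0.

s = -8, -1, -1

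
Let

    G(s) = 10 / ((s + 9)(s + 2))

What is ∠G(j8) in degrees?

At s = j8: numerator = 10, denominator = -46 + j88.
∠G = ∠num − ∠den = 0° − (117.60°) = -117.6°.

∠G(j8) ≈ -117.6°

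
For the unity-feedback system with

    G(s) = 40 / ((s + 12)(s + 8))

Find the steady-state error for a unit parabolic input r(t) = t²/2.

e_ss = ∞

G(s) has no poles at the origin.
This is a Type 0 system; Ka = lim_{s→0} s^2·G(s) = 0, so the steady-state error for a parabola input is infinite.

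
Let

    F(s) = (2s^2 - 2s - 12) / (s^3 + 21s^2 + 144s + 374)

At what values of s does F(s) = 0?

Set the numerator to zero: 2s^2 - 2s - 12 = 0, i.e. 2·(s^2 - s - 6) = 0.
Factoring: (s + 2)(s - 3) = 0.

s = -2, 3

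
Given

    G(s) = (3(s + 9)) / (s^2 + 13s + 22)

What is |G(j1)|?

Substitute s = j1: numerator = 27 + j3, denominator = 21 + j13.
|G(j1)| = |27 + j3| / |21 + j13| = 27.166 / 24.698 ≈ 1.100.

|G(j1)| ≈ 1.100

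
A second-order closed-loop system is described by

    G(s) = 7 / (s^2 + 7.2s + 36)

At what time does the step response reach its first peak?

t_p ≈ 0.6545 s

Comparing s^2 + 7.2s + 36 to s^2 + 2ζωₙs + ωₙ²: ωₙ = 6 rad/s and ζ = 7.2/(2·6) = 0.6.
ζωₙ = 7.2/2 = 3.6, so ω_d = ωₙ√(1−ζ²) = √(ωₙ² − (ζωₙ)²) = √(36 − 3.6²) = √23.04 = 4.800 rad/s.
t_p = π/ω_d = π/4.800 ≈ 0.6545 s.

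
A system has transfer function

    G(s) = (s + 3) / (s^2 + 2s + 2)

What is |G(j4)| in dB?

Substitute s = j4: numerator = 3 + j4, denominator = -14 + j8.
|G(j4)| = |3 + j4| / |-14 + j8| = 5 / 16.125 ≈ 0.3101.
In decibels: 20·log₁₀(0.3101) ≈ -10.2 dB.

|G(j4)|_dB ≈ -10.2 dB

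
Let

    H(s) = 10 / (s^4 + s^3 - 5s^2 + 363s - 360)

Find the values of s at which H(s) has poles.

s = 1, 3 + 6j, 3 - 6j, -8

The poles are the roots of the denominator s^4 + s^3 - 5s^2 + 363s - 360 = 0.
Trying s = 1: the polynomial evaluates to 0, so (s - 1) is a factor.
Dividing out leaves s^3 + 2s^2 - 3s + 360 = 0.
This factors further as (s^2 - 6s + 45)(s + 8) = 0.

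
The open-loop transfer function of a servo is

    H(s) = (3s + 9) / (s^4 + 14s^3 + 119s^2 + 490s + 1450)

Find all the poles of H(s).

The poles are the roots of the denominator s^4 + 14s^3 + 119s^2 + 490s + 1450 = 0.
No real roots exist; factor into two real quadratics: (s^2 + 10s + 50)(s^2 + 4s + 29) = 0.
Each quadratic gives a conjugate pair via the quadratic formula.

s = -5 ± 5j, -2 ± 5j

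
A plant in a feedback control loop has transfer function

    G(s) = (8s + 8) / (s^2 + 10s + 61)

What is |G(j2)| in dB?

Substitute s = j2: numerator = 8 + j16, denominator = 57 + j20.
|G(j2)| = |8 + j16| / |57 + j20| = 17.889 / 60.407 ≈ 0.2961.
In decibels: 20·log₁₀(0.2961) ≈ -10.6 dB.

|G(j2)|_dB ≈ -10.6 dB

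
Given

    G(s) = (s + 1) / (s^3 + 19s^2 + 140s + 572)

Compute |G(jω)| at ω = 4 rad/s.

Substitute s = j4: numerator = 1 + j4, denominator = 268 + j496.
|G(j4)| = |1 + j4| / |268 + j496| = 4.1231 / 563.77 ≈ 0.007313.

|G(j4)| ≈ 0.007313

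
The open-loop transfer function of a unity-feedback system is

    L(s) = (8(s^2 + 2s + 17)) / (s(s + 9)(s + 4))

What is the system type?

The denominator has 1 factor of s at the origin (free integrator), so this is a Type 1 system.

Type 1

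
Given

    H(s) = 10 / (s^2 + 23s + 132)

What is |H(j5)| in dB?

Substitute s = j5: numerator = 10, denominator = 107 + j115.
|H(j5)| = |10| / |107 + j115| = 10 / 157.08 ≈ 0.06366.
In decibels: 20·log₁₀(0.06366) ≈ -23.9 dB.

|H(j5)|_dB ≈ -23.9 dB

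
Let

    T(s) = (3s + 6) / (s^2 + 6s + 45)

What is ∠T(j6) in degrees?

At s = j6: numerator = 6 + j18, denominator = 9 + j36.
∠T = ∠num − ∠den = 71.565° − (75.964°) = -4.399°.

∠T(j6) ≈ -4.399°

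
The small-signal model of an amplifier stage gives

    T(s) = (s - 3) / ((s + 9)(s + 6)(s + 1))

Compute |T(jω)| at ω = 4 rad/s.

Substitute s = j4: numerator = -3 + j4, denominator = -202 + j212.
|T(j4)| = |-3 + j4| / |-202 + j212| = 5 / 292.83 ≈ 0.01707.

|T(j4)| ≈ 0.01707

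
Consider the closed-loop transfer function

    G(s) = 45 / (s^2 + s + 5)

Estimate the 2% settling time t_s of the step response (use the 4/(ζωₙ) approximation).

Comparing s^2 + s + 5 to s^2 + 2ζωₙs + ωₙ²: ωₙ = √5 ≈ 2.236 rad/s and ζ = 1/(2·√5) ≈ 0.2236.
ζωₙ = 1/2 = 0.5, so t_s ≈ 4/(ζωₙ) = 4/0.5 = 8 s.

t_s ≈ 8 s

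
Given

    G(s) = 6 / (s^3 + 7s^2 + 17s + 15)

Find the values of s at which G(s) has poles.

The poles are the roots of the denominator s^3 + 7s^2 + 17s + 15 = 0.
Trying s = -3: the polynomial evaluates to 0, so (s + 3) is a factor.
Dividing out leaves s^2 + 4s + 5 = 0.
The quadratic formula then gives s = -2 ± 1j.

s = -2 ± j, -3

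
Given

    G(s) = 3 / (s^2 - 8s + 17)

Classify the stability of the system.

The poles can be read from the denominator factors: s = 4 ± j.
Since the pole(s) at s = 4 + j, 4 - j lie in the right half-plane, the system is unstable.

unstable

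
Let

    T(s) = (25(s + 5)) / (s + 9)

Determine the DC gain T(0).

T(0) = 125/9 ≈ 13.89

Set s = 0: T(0) = (125) / (9) = 125/9.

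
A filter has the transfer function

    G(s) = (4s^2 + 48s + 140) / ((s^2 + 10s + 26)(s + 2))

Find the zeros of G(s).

s = -7, -5

Set the numerator to zero: 4s^2 + 48s + 140 = 0, i.e. 4·(s^2 + 12s + 35) = 0.
Factoring: (s + 7)(s + 5) = 0.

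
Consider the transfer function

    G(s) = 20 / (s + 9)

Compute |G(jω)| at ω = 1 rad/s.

|G(j1)| ≈ 2.209

Substitute s = j1: numerator = 20, denominator = 9 + j1.
|G(j1)| = |20| / |9 + j1| = 20 / 9.0554 ≈ 2.209.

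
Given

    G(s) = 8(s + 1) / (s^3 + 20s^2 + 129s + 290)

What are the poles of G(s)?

The poles are the roots of the denominator s^3 + 20s^2 + 129s + 290 = 0.
Trying s = -10: the polynomial evaluates to 0, so (s + 10) is a factor.
Dividing out leaves s^2 + 10s + 29 = 0.
The quadratic formula then gives s = -5 ± 2j.

s = -5 ± 2j, -10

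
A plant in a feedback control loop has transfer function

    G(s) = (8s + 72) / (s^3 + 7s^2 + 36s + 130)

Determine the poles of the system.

s = -1 ± 5j, -5

The poles are the roots of the denominator s^3 + 7s^2 + 36s + 130 = 0.
Trying s = -5: the polynomial evaluates to 0, so (s + 5) is a factor.
Dividing out leaves s^2 + 2s + 26 = 0.
The quadratic formula then gives s = -1 ± 5j.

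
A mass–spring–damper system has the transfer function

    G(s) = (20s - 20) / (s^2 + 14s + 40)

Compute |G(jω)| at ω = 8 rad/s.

|G(j8)| ≈ 1.408

Substitute s = j8: numerator = -20 + j160, denominator = -24 + j112.
|G(j8)| = |-20 + j160| / |-24 + j112| = 161.25 / 114.54 ≈ 1.408.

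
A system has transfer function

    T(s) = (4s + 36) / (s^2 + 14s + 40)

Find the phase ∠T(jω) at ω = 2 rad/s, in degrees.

∠T(j2) ≈ -25.35°

At s = j2: numerator = 36 + j8, denominator = 36 + j28.
∠T = ∠num − ∠den = 12.529° − (37.875°) = -25.35°.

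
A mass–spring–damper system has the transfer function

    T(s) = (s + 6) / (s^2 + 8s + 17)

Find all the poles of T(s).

s = -4 ± j

The poles are the roots of the denominator s^2 + 8s + 17 = 0.
Using the quadratic formula: s = (-8 ± √(-4))/2 = -4 ± 1j.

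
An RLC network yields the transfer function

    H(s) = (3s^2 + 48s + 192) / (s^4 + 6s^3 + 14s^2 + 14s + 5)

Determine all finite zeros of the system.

s = -8, -8

Set the numerator to zero: 3s^2 + 48s + 192 = 0, i.e. 3·(s^2 + 16s + 64) = 0.
Factoring: (s + 8)^2 = 0.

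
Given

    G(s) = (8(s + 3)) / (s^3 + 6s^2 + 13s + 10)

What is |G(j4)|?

|G(j4)| ≈ 0.4607

Substitute s = j4: numerator = 24 + j32, denominator = -86 - j12.
|G(j4)| = |24 + j32| / |-86 - j12| = 40 / 86.833 ≈ 0.4607.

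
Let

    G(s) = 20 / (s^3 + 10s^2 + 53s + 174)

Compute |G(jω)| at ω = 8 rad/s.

|G(j8)| ≈ 0.04217

Substitute s = j8: numerator = 20, denominator = -466 - j88.
|G(j8)| = |20| / |-466 - j88| = 20 / 474.24 ≈ 0.04217.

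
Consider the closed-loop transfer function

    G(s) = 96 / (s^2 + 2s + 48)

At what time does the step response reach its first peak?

Comparing s^2 + 2s + 48 to s^2 + 2ζωₙs + ωₙ²: ωₙ = √48 ≈ 6.928 rad/s and ζ = 2/(2·√48) ≈ 0.1443.
ζωₙ = 2/2 = 1, so ω_d = ωₙ√(1−ζ²) = √(ωₙ² − (ζωₙ)²) = √(48 − 1²) = √47 ≈ 6.856 rad/s.
t_p = π/ω_d = π/6.856 ≈ 0.4582 s.

t_p ≈ 0.4582 s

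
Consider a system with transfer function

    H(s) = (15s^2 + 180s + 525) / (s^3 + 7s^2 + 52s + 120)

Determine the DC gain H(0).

H(0) = 35/8 ≈ 4.375

Set s = 0: H(0) = (525) / (120) = 35/8.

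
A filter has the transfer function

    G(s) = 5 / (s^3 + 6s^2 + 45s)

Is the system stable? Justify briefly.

The denominator s^3 + 6s^2 + 45s factors as s(s^2 + 6s + 45), giving poles at s = 0, -3 ± 6j.
Since the simple pole(s) at s = 0 lie on the jω-axis with none in the right half-plane, the system is marginally stable.

marginally stable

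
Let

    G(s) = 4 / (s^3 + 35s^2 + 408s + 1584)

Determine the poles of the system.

s = -11, -12, -12

The poles are the roots of the denominator s^3 + 35s^2 + 408s + 1584 = 0.
Trying s = -11: the polynomial evaluates to 0, so (s + 11) is a factor.
Dividing out leaves s^2 + 24s + 144 = 0.
Factoring the quadratic: (s + 12)^2 = 0.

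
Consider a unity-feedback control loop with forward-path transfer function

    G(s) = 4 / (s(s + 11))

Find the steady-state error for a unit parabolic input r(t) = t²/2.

G(s) has one pole at the origin.
This is a Type 1 system; Ka = lim_{s→0} s^2·G(s) = 0, so the steady-state error for a parabola input is infinite.

e_ss = ∞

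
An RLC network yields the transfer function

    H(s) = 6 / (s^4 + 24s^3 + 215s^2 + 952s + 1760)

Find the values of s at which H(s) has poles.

The poles are the roots of the denominator s^4 + 24s^3 + 215s^2 + 952s + 1760 = 0.
Trying s = -11: the polynomial evaluates to 0, so (s + 11) is a factor.
Dividing out leaves s^3 + 13s^2 + 72s + 160 = 0.
This factors further as (s^2 + 8s + 32)(s + 5) = 0.

s = -4 ± 4j, -11, -5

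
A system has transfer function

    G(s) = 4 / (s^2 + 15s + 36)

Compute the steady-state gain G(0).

G(0) = 1/9 ≈ 0.1111

Set s = 0: G(0) = (4) / (36) = 1/9.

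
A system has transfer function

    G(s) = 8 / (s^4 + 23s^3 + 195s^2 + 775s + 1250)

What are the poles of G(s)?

The poles are the roots of the denominator s^4 + 23s^3 + 195s^2 + 775s + 1250 = 0.
Trying s = -10: the polynomial evaluates to 0, so (s + 10) is a factor.
Dividing out leaves s^3 + 13s^2 + 65s + 125 = 0.
This factors further as (s^2 + 8s + 25)(s + 5) = 0.

s = -4 + 3j, -4 - 3j, -10, -5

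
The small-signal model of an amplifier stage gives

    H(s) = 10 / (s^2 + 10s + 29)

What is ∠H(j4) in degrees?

At s = j4: numerator = 10, denominator = 13 + j40.
∠H = ∠num − ∠den = 0° − (71.996°) = -72.00°.

∠H(j4) ≈ -72.00°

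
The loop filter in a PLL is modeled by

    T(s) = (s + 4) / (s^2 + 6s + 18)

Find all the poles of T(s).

s = -3 + 3j, -3 - 3j

The poles are the roots of the denominator s^2 + 6s + 18 = 0.
Using the quadratic formula: s = (-6 ± √(-36))/2 = -3 ± 3j.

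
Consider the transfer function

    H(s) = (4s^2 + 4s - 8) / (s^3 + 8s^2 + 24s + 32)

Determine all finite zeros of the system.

Set the numerator to zero: 4s^2 + 4s - 8 = 0, i.e. 4·(s^2 + s - 2) = 0.
Factoring: (s + 2)(s - 1) = 0.

s = -2, 1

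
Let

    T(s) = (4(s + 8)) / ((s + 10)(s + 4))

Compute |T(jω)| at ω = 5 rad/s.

|T(j5)| ≈ 0.5271

Substitute s = j5: numerator = 32 + j20, denominator = 15 + j70.
|T(j5)| = |32 + j20| / |15 + j70| = 37.736 / 71.589 ≈ 0.5271.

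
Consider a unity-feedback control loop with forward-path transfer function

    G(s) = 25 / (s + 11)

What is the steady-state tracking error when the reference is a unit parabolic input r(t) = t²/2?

e_ss = ∞

G(s) has no poles at the origin.
This is a Type 0 system; Ka = lim_{s→0} s^2·G(s) = 0, so the steady-state error for a parabola input is infinite.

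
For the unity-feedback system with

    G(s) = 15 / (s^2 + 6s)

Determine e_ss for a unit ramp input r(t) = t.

G(s) has one pole at the origin.
This is a Type 1 system. Kv = lim_{s→0} s·G(s) = 15/6 = 5/2.
e_ss = 1/Kv = 1/(5/2) = 2/5 ≈ 0.4000.

e_ss = 0.4000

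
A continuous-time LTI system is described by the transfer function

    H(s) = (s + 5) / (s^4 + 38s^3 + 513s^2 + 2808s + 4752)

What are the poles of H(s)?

The poles are the roots of the denominator s^4 + 38s^3 + 513s^2 + 2808s + 4752 = 0.
Trying s = -11: the polynomial evaluates to 0, so (s + 11) is a factor.
Dividing out leaves s^3 + 27s^2 + 216s + 432 = 0.
This factors further as (s + 12)^2(s + 3) = 0.

s = -11, -12, -3, -12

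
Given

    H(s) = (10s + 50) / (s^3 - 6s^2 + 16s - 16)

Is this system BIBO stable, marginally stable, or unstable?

The denominator s^3 - 6s^2 + 16s - 16 factors as (s^2 - 4s + 8)(s - 2), giving poles at s = 2 + 2j, 2 - 2j, 2.
Since the pole(s) at s = 2 + 2j, 2 - 2j, 2 lie in the right half-plane, the system is unstable.

unstable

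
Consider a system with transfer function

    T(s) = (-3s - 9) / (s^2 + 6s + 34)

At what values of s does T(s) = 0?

Set the numerator to zero: -3s - 9 = 0, i.e. -3·(s + 3) = 0.
So s = -3.

s = -3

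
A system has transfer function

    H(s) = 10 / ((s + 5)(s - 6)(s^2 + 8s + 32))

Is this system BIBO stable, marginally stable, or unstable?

The poles can be read from the denominator factors: s = -5, 6, -4 ± 4j.
Since the pole(s) at s = 6 lie in the right half-plane, the system is unstable.

unstable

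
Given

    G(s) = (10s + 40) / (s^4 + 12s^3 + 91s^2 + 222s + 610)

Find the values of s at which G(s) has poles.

s = -1 ± 3j, -5 ± 6j

The poles are the roots of the denominator s^4 + 12s^3 + 91s^2 + 222s + 610 = 0.
No real roots exist; factor into two real quadratics: (s^2 + 2s + 10)(s^2 + 10s + 61) = 0.
Each quadratic gives a conjugate pair via the quadratic formula.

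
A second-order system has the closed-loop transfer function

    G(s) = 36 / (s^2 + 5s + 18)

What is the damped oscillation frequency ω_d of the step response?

Comparing s^2 + 5s + 18 to s^2 + 2ζωₙs + ωₙ²: ωₙ = √18 ≈ 4.243 rad/s and ζ = 5/(2·√18) ≈ 0.5893.
ζωₙ = 5/2 = 2.5, so ω_d = ωₙ√(1−ζ²) = √(ωₙ² − (ζωₙ)²) = √(18 − 2.5²) = √11.75 ≈ 3.428 rad/s.

ω_d ≈ 3.428 rad/s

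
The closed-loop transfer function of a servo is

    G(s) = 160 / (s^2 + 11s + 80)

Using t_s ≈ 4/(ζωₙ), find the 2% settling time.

t_s ≈ 0.7273 s

Comparing s^2 + 11s + 80 to s^2 + 2ζωₙs + ωₙ²: ωₙ = √80 ≈ 8.944 rad/s and ζ = 11/(2·√80) ≈ 0.6149.
ζωₙ = 11/2 = 5.5, so t_s ≈ 4/(ζωₙ) = 4/5.5 ≈ 0.7273 s.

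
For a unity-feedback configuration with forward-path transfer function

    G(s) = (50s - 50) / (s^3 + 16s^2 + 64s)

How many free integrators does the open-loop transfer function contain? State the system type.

Factor s from the denominator: s^3 + 16s^2 + 64s = s·(s^2 + 16s + 64).
There is 1 pole at the origin, so the system is Type 1.

Type 1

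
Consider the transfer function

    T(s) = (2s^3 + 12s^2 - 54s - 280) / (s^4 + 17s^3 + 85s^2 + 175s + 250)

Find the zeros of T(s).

Set the numerator to zero: 2s^3 + 12s^2 - 54s - 280 = 0, i.e. 2·(s^3 + 6s^2 - 27s - 140) = 0.
Factoring: (s + 7)(s + 4)(s - 5) = 0.

s = -7, -4, 5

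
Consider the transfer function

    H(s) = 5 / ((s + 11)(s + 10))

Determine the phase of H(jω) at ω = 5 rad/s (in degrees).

∠H(j5) ≈ -51.01°

At s = j5: numerator = 5, denominator = 85 + j105.
∠H = ∠num − ∠den = 0° − (51.009°) = -51.01°.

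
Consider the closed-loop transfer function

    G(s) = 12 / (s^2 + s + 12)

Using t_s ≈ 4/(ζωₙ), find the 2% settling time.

Comparing s^2 + s + 12 to s^2 + 2ζωₙs + ωₙ²: ωₙ = √12 ≈ 3.464 rad/s and ζ = 1/(2·√12) ≈ 0.1443.
ζωₙ = 1/2 = 0.5, so t_s ≈ 4/(ζωₙ) = 4/0.5 = 8 s.

t_s ≈ 8 s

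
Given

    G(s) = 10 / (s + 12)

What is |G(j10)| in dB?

Substitute s = j10: numerator = 10, denominator = 12 + j10.
|G(j10)| = |10| / |12 + j10| = 10 / 15.620 ≈ 0.6402.
In decibels: 20·log₁₀(0.6402) ≈ -3.87 dB.

|G(j10)|_dB ≈ -3.87 dB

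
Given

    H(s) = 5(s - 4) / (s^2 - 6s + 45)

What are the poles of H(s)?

s = 3 ± 6j

The poles are the roots of the denominator s^2 - 6s + 45 = 0.
Using the quadratic formula: s = (6 ± √(-144))/2 = 3 ± 6j.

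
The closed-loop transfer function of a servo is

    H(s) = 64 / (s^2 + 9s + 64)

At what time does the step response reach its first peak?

Comparing s^2 + 9s + 64 to s^2 + 2ζωₙs + ωₙ²: ωₙ = 8 rad/s and ζ = 9/(2·8) = 0.5625.
ζωₙ = 9/2 = 4.5, so ω_d = ωₙ√(1−ζ²) = √(ωₙ² − (ζωₙ)²) = √(64 − 4.5²) = √43.75 ≈ 6.614 rad/s.
t_p = π/ω_d = π/6.614 ≈ 0.4750 s.

t_p ≈ 0.4750 s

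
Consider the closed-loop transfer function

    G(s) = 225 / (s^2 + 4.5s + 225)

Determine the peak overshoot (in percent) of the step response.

Comparing s^2 + 4.5s + 225 to s^2 + 2ζωₙs + ωₙ²: ωₙ = 15 rad/s and ζ = 4.5/(2·15) = 0.15.
%OS = 100·exp(−πζ/√(1−ζ²)) = 100·exp(−π·0.15/√(1−0.15²)) ≈ 62.1%.

%OS ≈ 62.1%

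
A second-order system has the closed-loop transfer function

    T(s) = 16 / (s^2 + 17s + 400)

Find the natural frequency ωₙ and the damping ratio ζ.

ωₙ = 20 rad/s, ζ = 0.425

Compare the denominator to the standard form s^2 + 2ζωₙs + ωₙ².
ωₙ² = 400, so ωₙ = 20 rad/s.
2ζωₙ = 17, so ζ = 17/(2·20) = 0.425.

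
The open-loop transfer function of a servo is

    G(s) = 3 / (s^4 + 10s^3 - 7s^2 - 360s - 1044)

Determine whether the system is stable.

The denominator s^4 + 10s^3 - 7s^2 - 360s - 1044 factors as (s + 6)(s^2 + 10s + 29)(s - 6), giving poles at s = -6, -5 ± 2j, 6.
Since the pole(s) at s = 6 lie in the right half-plane, the system is unstable.

unstable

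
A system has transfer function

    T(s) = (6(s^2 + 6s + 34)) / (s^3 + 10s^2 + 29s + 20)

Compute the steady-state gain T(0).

Set s = 0: T(0) = (204) / (20) = 51/5.

T(0) = 51/5 ≈ 10.20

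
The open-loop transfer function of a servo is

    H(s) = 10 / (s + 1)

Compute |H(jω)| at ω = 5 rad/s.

Substitute s = j5: numerator = 10, denominator = 1 + j5.
|H(j5)| = |10| / |1 + j5| = 10 / 5.0990 ≈ 1.961.

|H(j5)| ≈ 1.961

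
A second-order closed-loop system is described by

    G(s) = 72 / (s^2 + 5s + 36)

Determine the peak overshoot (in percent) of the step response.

%OS ≈ 23.7%

Comparing s^2 + 5s + 36 to s^2 + 2ζωₙs + ωₙ²: ωₙ = 6 rad/s and ζ = 5/(2·6) ≈ 0.4167.
%OS = 100·exp(−πζ/√(1−ζ²)) = 100·exp(−π·0.4167/√(1−0.4167²)) ≈ 23.7%.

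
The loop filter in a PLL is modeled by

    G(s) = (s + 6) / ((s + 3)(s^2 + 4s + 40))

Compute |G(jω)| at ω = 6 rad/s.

Substitute s = j6: numerator = 6 + j6, denominator = -132 + j96.
|G(j6)| = |6 + j6| / |-132 + j96| = 8.4853 / 163.22 ≈ 0.05199.

|G(j6)| ≈ 0.05199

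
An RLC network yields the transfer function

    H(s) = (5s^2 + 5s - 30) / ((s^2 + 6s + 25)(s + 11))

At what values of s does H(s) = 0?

s = 2, -3

Set the numerator to zero: 5s^2 + 5s - 30 = 0, i.e. 5·(s^2 + s - 6) = 0.
Factoring: (s - 2)(s + 3) = 0.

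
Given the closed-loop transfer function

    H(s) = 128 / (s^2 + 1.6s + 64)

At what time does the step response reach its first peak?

t_p ≈ 0.3947 s

Comparing s^2 + 1.6s + 64 to s^2 + 2ζωₙs + ωₙ²: ωₙ = 8 rad/s and ζ = 1.6/(2·8) = 0.1.
ζωₙ = 1.6/2 = 0.8, so ω_d = ωₙ√(1−ζ²) = √(ωₙ² − (ζωₙ)²) = √(64 − 0.8²) = √63.36 ≈ 7.960 rad/s.
t_p = π/ω_d = π/7.960 ≈ 0.3947 s.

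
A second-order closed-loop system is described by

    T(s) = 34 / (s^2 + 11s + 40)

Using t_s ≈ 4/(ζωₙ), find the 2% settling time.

Comparing s^2 + 11s + 40 to s^2 + 2ζωₙs + ωₙ²: ωₙ = √40 ≈ 6.325 rad/s and ζ = 11/(2·√40) ≈ 0.8696.
ζωₙ = 11/2 = 5.5, so t_s ≈ 4/(ζωₙ) = 4/5.5 ≈ 0.7273 s.

t_s ≈ 0.7273 s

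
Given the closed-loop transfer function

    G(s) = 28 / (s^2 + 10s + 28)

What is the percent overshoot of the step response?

%OS ≈ 0.0115%

Comparing s^2 + 10s + 28 to s^2 + 2ζωₙs + ωₙ²: ωₙ = √28 ≈ 5.292 rad/s and ζ = 10/(2·√28) ≈ 0.9449.
%OS = 100·exp(−πζ/√(1−ζ²)) = 100·exp(−π·0.9449/√(1−0.9449²)) ≈ 0.0115%.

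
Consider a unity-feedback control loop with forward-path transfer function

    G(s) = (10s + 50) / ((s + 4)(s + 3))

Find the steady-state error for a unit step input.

e_ss = 0.1935

G(s) has no poles at the origin.
This is a Type 0 system. Kp = lim_{s→0} G(s) = 50/12 = 25/6.
e_ss = 1/(1 + Kp) = 1/(1 + 25/6) = 6/31 ≈ 0.1935.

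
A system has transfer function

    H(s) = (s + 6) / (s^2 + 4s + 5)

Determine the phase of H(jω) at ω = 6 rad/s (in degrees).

At s = j6: numerator = 6 + j6, denominator = -31 + j24.
∠H = ∠num − ∠den = 45° − (142.25°) = -97.25°.

∠H(j6) ≈ -97.25°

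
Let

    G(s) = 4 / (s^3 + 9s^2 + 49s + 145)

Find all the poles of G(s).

s = -2 + 5j, -2 - 5j, -5

The poles are the roots of the denominator s^3 + 9s^2 + 49s + 145 = 0.
Trying s = -5: the polynomial evaluates to 0, so (s + 5) is a factor.
Dividing out leaves s^2 + 4s + 29 = 0.
The quadratic formula then gives s = -2 ± 5j.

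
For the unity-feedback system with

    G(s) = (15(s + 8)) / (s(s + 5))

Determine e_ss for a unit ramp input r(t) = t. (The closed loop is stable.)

G(s) has one pole at the origin.
This is a Type 1 system. Kv = lim_{s→0} s·G(s) = 120/5 = 24.
e_ss = 1/Kv = 1/(24) = 1/24 ≈ 0.04167.

e_ss = 0.04167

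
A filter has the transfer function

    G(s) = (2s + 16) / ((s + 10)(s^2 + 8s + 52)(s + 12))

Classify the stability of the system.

stable

The poles can be read from the denominator factors: s = -10, -4 ± 6j, -12.
Since all poles lie strictly in the left half-plane, the system is stable.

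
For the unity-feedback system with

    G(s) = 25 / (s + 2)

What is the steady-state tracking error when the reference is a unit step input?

G(s) has no poles at the origin.
This is a Type 0 system. Kp = lim_{s→0} G(s) = 25/2.
e_ss = 1/(1 + Kp) = 1/(1 + 25/2) = 2/27 ≈ 0.07407.

e_ss = 0.07407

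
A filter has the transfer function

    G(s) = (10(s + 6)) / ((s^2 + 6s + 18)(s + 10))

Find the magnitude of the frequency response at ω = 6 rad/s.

Substitute s = j6: numerator = 60 + j60, denominator = -396 + j252.
|G(j6)| = |60 + j60| / |-396 + j252| = 84.853 / 469.38 ≈ 0.1808.

|G(j6)| ≈ 0.1808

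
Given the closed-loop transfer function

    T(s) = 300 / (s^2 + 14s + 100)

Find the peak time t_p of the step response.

t_p ≈ 0.4399 s

Comparing s^2 + 14s + 100 to s^2 + 2ζωₙs + ωₙ²: ωₙ = 10 rad/s and ζ = 14/(2·10) = 0.7.
ζωₙ = 14/2 = 7, so ω_d = ωₙ√(1−ζ²) = √(ωₙ² − (ζωₙ)²) = √(100 − 7²) = √51 ≈ 7.141 rad/s.
t_p = π/ω_d = π/7.141 ≈ 0.4399 s.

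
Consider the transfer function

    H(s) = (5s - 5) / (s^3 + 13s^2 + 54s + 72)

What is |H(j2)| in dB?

Substitute s = j2: numerator = -5 + j10, denominator = 20 + j100.
|H(j2)| = |-5 + j10| / |20 + j100| = 11.180 / 101.98 ≈ 0.1096.
In decibels: 20·log₁₀(0.1096) ≈ -19.2 dB.

|H(j2)|_dB ≈ -19.2 dB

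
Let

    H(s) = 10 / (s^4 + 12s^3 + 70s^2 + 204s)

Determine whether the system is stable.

The denominator s^4 + 12s^3 + 70s^2 + 204s factors as s(s^2 + 6s + 34)(s + 6), giving poles at s = 0, -3 + 5j, -3 - 5j, -6.
Since the simple pole(s) at s = 0 lie on the jω-axis with none in the right half-plane, the system is marginally stable.

marginally stable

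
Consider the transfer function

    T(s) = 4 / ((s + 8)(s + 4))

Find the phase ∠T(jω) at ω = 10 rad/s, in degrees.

∠T(j10) ≈ -119.5°

At s = j10: numerator = 4, denominator = -68 + j120.
∠T = ∠num − ∠den = 0° − (119.54°) = -119.5°.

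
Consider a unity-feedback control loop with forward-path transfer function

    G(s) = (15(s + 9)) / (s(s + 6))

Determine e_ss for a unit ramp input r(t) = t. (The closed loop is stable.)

e_ss = 0.04444

G(s) has one pole at the origin.
This is a Type 1 system. Kv = lim_{s→0} s·G(s) = 135/6 = 45/2.
e_ss = 1/Kv = 1/(45/2) = 2/45 ≈ 0.04444.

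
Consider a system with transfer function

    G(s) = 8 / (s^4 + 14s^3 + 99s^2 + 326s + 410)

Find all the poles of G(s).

s = -3 ± j, -4 ± 5j

The poles are the roots of the denominator s^4 + 14s^3 + 99s^2 + 326s + 410 = 0.
No real roots exist; factor into two real quadratics: (s^2 + 6s + 10)(s^2 + 8s + 41) = 0.
Each quadratic gives a conjugate pair via the quadratic formula.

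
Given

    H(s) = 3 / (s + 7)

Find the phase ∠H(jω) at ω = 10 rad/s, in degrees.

∠H(j10) ≈ -55.01°

At s = j10: numerator = 3, denominator = 7 + j10.
∠H = ∠num − ∠den = 0° − (55.008°) = -55.01°.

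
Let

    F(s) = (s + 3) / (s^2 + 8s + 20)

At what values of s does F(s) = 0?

Set the numerator to zero: s + 3 = 0.
So s = -3.

s = -3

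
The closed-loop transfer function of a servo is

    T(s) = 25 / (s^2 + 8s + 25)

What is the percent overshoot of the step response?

Comparing s^2 + 8s + 25 to s^2 + 2ζωₙs + ωₙ²: ωₙ = 5 rad/s and ζ = 8/(2·5) = 0.8.
%OS = 100·exp(−πζ/√(1−ζ²)) = 100·exp(−π·0.8/√(1−0.8²)) ≈ 1.52%.

%OS ≈ 1.52%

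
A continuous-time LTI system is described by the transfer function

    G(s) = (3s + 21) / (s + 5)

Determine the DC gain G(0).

G(0) = 21/5 ≈ 4.200

Set s = 0: G(0) = (21) / (5) = 21/5.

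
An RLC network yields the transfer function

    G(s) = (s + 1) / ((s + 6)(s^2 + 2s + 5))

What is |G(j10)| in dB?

Substitute s = j10: numerator = 1 + j10, denominator = -770 - j830.
|G(j10)| = |1 + j10| / |-770 - j830| = 10.050 / 1132.2 ≈ 0.008877.
In decibels: 20·log₁₀(0.008877) ≈ -41.0 dB.

|G(j10)|_dB ≈ -41.0 dB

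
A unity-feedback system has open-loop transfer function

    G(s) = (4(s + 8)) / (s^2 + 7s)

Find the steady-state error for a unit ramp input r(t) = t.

G(s) has one pole at the origin.
This is a Type 1 system. Kv = lim_{s→0} s·G(s) = 32/7.
e_ss = 1/Kv = 1/(32/7) = 7/32 ≈ 0.2188.

e_ss = 0.2188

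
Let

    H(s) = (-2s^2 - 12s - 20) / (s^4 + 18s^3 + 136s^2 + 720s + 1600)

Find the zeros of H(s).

s = -3 + j, -3 - j

Set the numerator to zero: -2s^2 - 12s - 20 = 0, i.e. -2·(s^2 + 6s + 10) = 0.
Factoring: (s^2 + 6s + 10) = 0.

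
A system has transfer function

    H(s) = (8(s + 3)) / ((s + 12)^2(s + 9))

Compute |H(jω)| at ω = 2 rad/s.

|H(j2)| ≈ 0.02114

Substitute s = j2: numerator = 24 + j16, denominator = 1164 + j712.
|H(j2)| = |24 + j16| / |1164 + j712| = 28.844 / 1364.5 ≈ 0.02114.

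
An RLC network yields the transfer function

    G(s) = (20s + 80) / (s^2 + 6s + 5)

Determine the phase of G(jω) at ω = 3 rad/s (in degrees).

At s = j3: numerator = 80 + j60, denominator = -4 + j18.
∠G = ∠num − ∠den = 36.870° − (102.53°) = -65.66°.

∠G(j3) ≈ -65.66°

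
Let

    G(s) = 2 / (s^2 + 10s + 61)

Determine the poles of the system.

s = -5 + 6j, -5 - 6j

The poles are the roots of the denominator s^2 + 10s + 61 = 0.
Using the quadratic formula: s = (-10 ± √(-144))/2 = -5 ± 6j.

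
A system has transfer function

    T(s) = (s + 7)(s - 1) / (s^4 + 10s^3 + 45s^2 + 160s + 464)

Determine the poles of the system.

s = 4j, -4j, -5 + 2j, -5 - 2j

The poles are the roots of the denominator s^4 + 10s^3 + 45s^2 + 160s + 464 = 0.
No real roots exist; factor into two real quadratics: (s^2 + 16)(s^2 + 10s + 29) = 0.
Each quadratic gives a conjugate pair via the quadratic formula.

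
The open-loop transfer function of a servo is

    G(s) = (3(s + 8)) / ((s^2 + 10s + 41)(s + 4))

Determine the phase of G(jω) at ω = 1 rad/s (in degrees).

∠G(j1) ≈ -20.95°

At s = j1: numerator = 24 + j3, denominator = 150 + j80.
∠G = ∠num − ∠den = 7.1250° − (28.072°) = -20.95°.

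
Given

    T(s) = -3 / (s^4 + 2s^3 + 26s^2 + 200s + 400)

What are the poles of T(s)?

s = 2 + 6j, 2 - 6j, -3 + j, -3 - j

The poles are the roots of the denominator s^4 + 2s^3 + 26s^2 + 200s + 400 = 0.
No real roots exist; factor into two real quadratics: (s^2 - 4s + 40)(s^2 + 6s + 10) = 0.
Each quadratic gives a conjugate pair via the quadratic formula.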